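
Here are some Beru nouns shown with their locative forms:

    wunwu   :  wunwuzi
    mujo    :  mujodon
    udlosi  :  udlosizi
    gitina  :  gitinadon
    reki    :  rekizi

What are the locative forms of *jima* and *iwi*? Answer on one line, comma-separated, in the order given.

The pattern is height harmony: -zi when the last vowel of the stem is a high vowel (*wunwu*, *udlosi*, *reki*); -don when the last vowel of the stem is a non-high vowel (*mujo*, *gitina*).
The last vowel of *jima* is /a/, which is a non-high vowel, so the suffix is -don, giving *jimadon*.
Since the last vowel of *iwi* is /i/ (a high vowel), it takes -zi, giving *iwizi*.

jimadon, iwizi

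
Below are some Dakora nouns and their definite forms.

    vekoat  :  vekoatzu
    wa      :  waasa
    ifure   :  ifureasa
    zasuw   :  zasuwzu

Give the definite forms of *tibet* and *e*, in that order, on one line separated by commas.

tibetzu, easa

The suffix is conditioned by the final sound: -zu when the stem ends in a consonant (*vekoat*, *zasuw*); -asa when the stem ends in a vowel (*wa*, *ifure*).
*tibet*: final sound = /t/, a consonant → -zu → *tibetzu*.
Since the final sound of *e* is /e/ (a vowel), it takes -asa, giving *easa*.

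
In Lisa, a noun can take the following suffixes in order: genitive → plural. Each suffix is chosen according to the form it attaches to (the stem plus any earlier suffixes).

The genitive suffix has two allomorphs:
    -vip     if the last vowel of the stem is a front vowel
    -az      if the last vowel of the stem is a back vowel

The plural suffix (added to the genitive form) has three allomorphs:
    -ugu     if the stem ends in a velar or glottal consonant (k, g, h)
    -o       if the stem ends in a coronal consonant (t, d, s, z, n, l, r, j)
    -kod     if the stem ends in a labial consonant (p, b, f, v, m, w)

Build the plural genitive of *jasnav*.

*jasnav* — last vowel /a/ (a back vowel) → -az → *jasnavaz*.
Since the final consonant of the genitive form *jasnavaz* is /z/ (coronal), it takes -o, giving *jasnavazo*.

jasnavazo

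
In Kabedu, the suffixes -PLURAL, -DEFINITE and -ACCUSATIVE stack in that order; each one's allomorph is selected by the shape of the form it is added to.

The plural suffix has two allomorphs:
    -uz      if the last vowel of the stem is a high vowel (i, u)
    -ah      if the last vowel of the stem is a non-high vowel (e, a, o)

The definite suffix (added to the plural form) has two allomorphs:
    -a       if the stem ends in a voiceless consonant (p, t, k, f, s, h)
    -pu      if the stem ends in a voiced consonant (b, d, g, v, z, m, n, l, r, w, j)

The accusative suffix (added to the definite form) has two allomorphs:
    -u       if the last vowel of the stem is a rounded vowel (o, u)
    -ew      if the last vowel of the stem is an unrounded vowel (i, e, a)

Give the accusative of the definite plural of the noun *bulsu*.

The last vowel of *bulsu* is /u/, which is a high vowel, so the plural suffix is -uz, giving *bulsuuz*.
The plural form *bulsuuz*: final consonant = /z/, voiced → -pu → *bulsuuzpu*.
The definite form *bulsuuzpu* — last vowel /u/ (a rounded vowel) → -u → *bulsuuzpuu*.

bulsuuzpuu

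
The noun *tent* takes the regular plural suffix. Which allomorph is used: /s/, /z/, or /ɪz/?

The stem *tent* ends in a voiceless non-sibilant consonant.
The plural suffix surfaces as /ɪz/ after sibilants, /s/ after other voiceless consonants, and /z/ after other voiced sounds.
So the plural -s on *tent* is pronounced /s/.

/s/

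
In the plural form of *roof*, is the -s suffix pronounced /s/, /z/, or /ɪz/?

The stem *roof* ends in a voiceless non-sibilant consonant.
The plural suffix surfaces as /ɪz/ after sibilants, /s/ after other voiceless consonants, and /z/ after other voiced sounds.
So the plural -s on *roof* is pronounced /s/.

/s/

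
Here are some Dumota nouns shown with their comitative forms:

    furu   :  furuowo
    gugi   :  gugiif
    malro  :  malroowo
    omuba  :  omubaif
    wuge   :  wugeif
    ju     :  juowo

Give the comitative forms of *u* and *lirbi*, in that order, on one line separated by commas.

The suffix is conditioned by the last vowel: -owo when the last vowel of the stem is a rounded vowel (*furu*, *malro*, *ju*); -if when the last vowel of the stem is an unrounded vowel (*gugi*, *omuba*, *wuge*).
*u* — last vowel /u/ (a rounded vowel) → -owo → *uowo*.
Since the last vowel of *lirbi* is /i/ (an unrounded vowel), it takes -if, giving *lirbiif*.

uowo, lirbiif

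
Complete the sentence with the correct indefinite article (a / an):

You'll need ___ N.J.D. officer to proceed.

an

The indefinite article is chosen by the initial *sound* of the following word, not its spelling.
The initialism *N.J.D.* is read letter by letter; the first letter, N, is pronounced /ɛn/, which begins with a vowel sound.
So the article is *an*: You'll need an N.J.D. officer to proceed.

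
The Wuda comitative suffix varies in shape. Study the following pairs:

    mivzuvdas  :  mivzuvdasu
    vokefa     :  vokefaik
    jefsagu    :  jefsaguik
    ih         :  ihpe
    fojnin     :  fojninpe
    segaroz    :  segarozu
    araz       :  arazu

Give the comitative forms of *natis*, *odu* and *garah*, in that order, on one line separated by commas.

The pattern is sibilance of the final sound: -u when the stem ends in a sibilant (*mivzuvdas*, *segaroz*, *araz*); -pe when the stem ends in a non-sibilant consonant (*ih*, *fojnin*); -ik when the stem ends in a vowel (*vokefa*, *jefsagu*).
*natis* — final sound /s/ (a sibilant) → -u → *natisu*.
*odu* — final sound /u/ (a vowel) → -ik → *oduik*.
*garah*: final sound = /h/, a non-sibilant consonant → -pe → *garahpe*.

natisu, oduik, garahpe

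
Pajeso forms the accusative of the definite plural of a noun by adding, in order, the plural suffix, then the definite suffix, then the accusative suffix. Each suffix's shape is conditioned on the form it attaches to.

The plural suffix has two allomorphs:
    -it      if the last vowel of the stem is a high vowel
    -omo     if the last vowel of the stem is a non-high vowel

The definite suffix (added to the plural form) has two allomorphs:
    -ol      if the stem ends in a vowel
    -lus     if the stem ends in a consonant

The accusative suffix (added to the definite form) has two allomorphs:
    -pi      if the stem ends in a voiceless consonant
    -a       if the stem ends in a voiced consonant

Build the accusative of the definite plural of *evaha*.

evahaomoola

*evaha* — last vowel /a/ (a non-high vowel) → -omo → *evahaomo*.
The plural form *evahaomo*: final sound = /o/, a vowel → -ol → *evahaomool*.
Since the final consonant of the definite form *evahaomool* is /l/ (voiced), it takes -a, giving *evahaomoola*.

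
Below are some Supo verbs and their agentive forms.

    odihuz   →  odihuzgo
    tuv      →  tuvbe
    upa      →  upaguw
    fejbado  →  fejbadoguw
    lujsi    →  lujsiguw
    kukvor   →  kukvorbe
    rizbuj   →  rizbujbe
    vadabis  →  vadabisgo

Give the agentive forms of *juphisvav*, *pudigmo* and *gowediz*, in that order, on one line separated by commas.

juphisvavbe, pudigmoguw, gowedizgo

The pattern is sibilance of the final sound: -go when the stem ends in a sibilant (*odihuz*, *vadabis*); -be when the stem ends in a non-sibilant consonant (*tuv*, *kukvor*, *rizbuj*); -guw when the stem ends in a vowel (*upa*, *fejbado*, *lujsi*).
*juphisvav* — final sound /v/ (a non-sibilant consonant) → -be → *juphisvavbe*.
Since the final sound of *pudigmo* is /o/ (a vowel), it takes -guw, giving *pudigmoguw*.
*gowediz* — final sound /z/ (a sibilant) → -go → *gowedizgo*.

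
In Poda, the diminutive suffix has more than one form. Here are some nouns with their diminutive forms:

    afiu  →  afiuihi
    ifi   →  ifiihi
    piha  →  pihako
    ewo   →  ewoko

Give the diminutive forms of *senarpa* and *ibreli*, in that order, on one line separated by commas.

The pattern is height harmony: -ihi when the last vowel of the stem is a high vowel (*afiu*, *ifi*); -ko when the last vowel of the stem is a non-high vowel (*piha*, *ewo*).
*senarpa*: last vowel = /a/, a non-high vowel → -ko → *senarpako*.
The last vowel of *ibreli* is /i/, which is a high vowel, so the suffix is -ihi, giving *ibreliihi*.

senarpako, ibreliihi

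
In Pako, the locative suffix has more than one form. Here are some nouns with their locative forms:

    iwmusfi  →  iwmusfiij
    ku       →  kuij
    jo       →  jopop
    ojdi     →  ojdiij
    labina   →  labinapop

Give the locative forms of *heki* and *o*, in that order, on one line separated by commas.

hekiij, opop

The suffix is conditioned by the last vowel: -ij when the last vowel of the stem is a high vowel (*iwmusfi*, *ku*, *ojdi*); -pop when the last vowel of the stem is a non-high vowel (*jo*, *labina*).
*heki*: last vowel = /i/, a high vowel → -ij → *hekiij*.
*o*: last vowel = /o/, a non-high vowel → -pop → *opop*.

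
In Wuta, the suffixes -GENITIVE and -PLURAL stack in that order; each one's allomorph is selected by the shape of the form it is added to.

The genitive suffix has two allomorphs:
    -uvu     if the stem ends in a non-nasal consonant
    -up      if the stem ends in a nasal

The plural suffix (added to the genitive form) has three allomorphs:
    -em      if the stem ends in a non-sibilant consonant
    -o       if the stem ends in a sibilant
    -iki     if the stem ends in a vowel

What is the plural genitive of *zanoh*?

The final consonant of *zanoh* is /h/, which is non-nasal, so the genitive suffix is -uvu, giving *zanohuvu*.
Since the final sound of the genitive form *zanohuvu* is /u/ (a vowel), it takes -iki, giving *zanohuvuiki*.

zanohuvuiki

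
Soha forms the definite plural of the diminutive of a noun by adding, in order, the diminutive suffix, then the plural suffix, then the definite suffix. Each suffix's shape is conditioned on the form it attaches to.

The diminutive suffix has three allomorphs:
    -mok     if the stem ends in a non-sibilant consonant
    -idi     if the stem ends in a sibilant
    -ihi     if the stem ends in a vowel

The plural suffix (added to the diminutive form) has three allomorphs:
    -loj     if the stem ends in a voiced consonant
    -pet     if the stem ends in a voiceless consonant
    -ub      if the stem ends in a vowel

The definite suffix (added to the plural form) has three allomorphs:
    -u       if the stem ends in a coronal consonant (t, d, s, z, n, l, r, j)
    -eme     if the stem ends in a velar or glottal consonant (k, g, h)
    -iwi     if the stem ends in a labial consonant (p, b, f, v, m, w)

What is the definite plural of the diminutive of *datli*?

datliihiubiwi

*datli* — final sound /i/ (a vowel) → -ihi → *datliihi*.
The final sound of the diminutive form *datliihi* is /i/, which is a vowel, so the plural suffix is -ub, giving *datliihiub*.
The final consonant of the plural form *datliihiub* is /b/, which is labial, so the definite suffix is -iwi, giving *datliihiubiwi*.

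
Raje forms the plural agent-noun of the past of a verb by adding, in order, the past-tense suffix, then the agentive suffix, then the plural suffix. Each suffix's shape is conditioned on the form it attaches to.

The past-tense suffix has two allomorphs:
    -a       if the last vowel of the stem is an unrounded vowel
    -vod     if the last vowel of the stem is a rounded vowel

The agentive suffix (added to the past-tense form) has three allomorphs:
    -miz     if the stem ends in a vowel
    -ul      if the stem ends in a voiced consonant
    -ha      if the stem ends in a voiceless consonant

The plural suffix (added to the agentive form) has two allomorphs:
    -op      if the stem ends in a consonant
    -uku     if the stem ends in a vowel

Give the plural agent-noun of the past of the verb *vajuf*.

The last vowel of *vajuf* is /u/, which is a rounded vowel, so the past-tense suffix is -vod, giving *vajufvod*.
The past-tense form *vajufvod*: final sound = /d/, a voiced consonant → -ul → *vajufvodul*.
The final sound of the agentive form *vajufvodul* is /l/, which is a consonant, so the plural suffix is -op, giving *vajufvodulop*.

vajufvodulop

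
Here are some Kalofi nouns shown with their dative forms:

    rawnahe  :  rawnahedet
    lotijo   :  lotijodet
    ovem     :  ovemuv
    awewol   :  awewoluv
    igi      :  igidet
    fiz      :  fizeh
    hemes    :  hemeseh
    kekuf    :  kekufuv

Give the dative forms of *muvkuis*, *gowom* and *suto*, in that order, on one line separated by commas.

The alternation tracks the final sound of the stem — -eh when the stem ends in a sibilant (*fiz*, *hemes*); -uv when the stem ends in a non-sibilant consonant (*ovem*, *awewol*, *kekuf*); -det when the stem ends in a vowel (*rawnahe*, *lotijo*, *igi*).
*muvkuis*: final sound = /s/, a sibilant → -eh → *muvkuiseh*.
*gowom* — final sound /m/ (a non-sibilant consonant) → -uv → *gowomuv*.
*suto* — final sound /o/ (a vowel) → -det → *sutodet*.

muvkuiseh, gowomuv, sutodet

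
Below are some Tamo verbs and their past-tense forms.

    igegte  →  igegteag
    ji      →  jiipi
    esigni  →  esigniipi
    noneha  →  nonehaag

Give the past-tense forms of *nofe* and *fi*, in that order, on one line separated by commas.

nofeag, fiipi

Looking at the last vowel of each stem: -ipi when the last vowel of the stem is a high vowel (*ji*, *esigni*); -ag when the last vowel of the stem is a non-high vowel (*igegte*, *noneha*).
*nofe* — last vowel /e/ (a non-high vowel) → -ag → *nofeag*.
*fi*: last vowel = /i/, a high vowel → -ipi → *fiipi*.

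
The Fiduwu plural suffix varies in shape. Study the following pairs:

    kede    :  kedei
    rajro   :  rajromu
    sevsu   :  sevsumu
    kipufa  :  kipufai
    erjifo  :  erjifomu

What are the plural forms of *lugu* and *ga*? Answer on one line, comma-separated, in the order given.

lugumu, gai

Looking at the last vowel of each stem: -mu when the last vowel of the stem is a rounded vowel (*rajro*, *sevsu*, *erjifo*); -i when the last vowel of the stem is an unrounded vowel (*kede*, *kipufa*).
Since the last vowel of *lugu* is /u/ (a rounded vowel), it takes -mu, giving *lugumu*.
*ga*: last vowel = /a/, an unrounded vowel → -i → *gai*.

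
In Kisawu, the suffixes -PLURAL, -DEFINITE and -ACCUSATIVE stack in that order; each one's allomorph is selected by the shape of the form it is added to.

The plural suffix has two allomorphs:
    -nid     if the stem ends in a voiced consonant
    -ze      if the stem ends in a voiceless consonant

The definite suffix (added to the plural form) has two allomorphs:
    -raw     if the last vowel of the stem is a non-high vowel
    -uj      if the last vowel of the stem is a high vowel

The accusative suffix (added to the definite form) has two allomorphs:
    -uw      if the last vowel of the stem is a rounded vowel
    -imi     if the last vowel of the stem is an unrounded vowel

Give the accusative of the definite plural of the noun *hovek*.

*hovek*: final consonant = /k/, voiceless → -ze → *hovekze*.
The plural form *hovekze* — last vowel /e/ (a non-high vowel) → -raw → *hovekzeraw*.
Since the last vowel of the definite form *hovekzeraw* is /a/ (an unrounded vowel), it takes -imi, giving *hovekzerawimi*.

hovekzerawimi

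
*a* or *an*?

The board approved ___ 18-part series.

The indefinite article is chosen by the initial *sound* of the following word, not its spelling.
The number *18* is spoken "eighteen", beginning with /ˌeɪˈtiːn/ — a vowel sound.
So the article is *an*: The board approved an 18-part series.

an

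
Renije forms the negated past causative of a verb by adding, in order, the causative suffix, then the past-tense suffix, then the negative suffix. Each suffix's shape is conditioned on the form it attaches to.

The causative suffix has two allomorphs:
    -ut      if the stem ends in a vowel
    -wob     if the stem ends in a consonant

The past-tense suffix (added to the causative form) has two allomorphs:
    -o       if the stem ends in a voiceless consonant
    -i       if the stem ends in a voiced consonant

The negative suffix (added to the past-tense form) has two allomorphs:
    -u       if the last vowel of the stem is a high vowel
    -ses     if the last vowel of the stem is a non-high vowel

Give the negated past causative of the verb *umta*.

*umta*: final sound = /a/, a vowel → -ut → *umtaut*.
The causative form *umtaut* — final consonant /t/ (voiceless) → -o → *umtauto*.
The past-tense form *umtauto*: last vowel = /o/, a non-high vowel → -ses → *umtautoses*.

umtautoses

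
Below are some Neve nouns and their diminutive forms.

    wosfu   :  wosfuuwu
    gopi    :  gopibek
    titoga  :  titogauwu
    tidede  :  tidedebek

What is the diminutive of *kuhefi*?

kuhefibek

The alternation tracks the last vowel of the stem — -bek when the last vowel of the stem is a front vowel (*gopi*, *tidede*); -uwu when the last vowel of the stem is a back vowel (*wosfu*, *titoga*).
The last vowel of *kuhefi* is /i/, which is a front vowel, so the suffix is -bek, giving *kuhefibek*.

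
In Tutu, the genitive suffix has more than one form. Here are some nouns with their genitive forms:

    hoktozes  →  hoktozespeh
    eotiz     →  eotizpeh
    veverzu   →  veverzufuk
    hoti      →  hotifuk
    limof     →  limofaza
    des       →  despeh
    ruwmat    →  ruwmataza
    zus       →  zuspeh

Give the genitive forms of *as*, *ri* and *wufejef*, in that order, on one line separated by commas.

The suffix is conditioned by the final sound: -peh when the stem ends in a sibilant (*hoktozes*, *eotiz*, *des*, *zus*); -aza when the stem ends in a non-sibilant consonant (*limof*, *ruwmat*); -fuk when the stem ends in a vowel (*veverzu*, *hoti*).
*as*: final sound = /s/, a sibilant → -peh → *aspeh*.
Since the final sound of *ri* is /i/ (a vowel), it takes -fuk, giving *rifuk*.
The final sound of *wufejef* is /f/, which is a non-sibilant consonant, so the suffix is -aza, giving *wufejefaza*.

aspeh, rifuk, wufejefaza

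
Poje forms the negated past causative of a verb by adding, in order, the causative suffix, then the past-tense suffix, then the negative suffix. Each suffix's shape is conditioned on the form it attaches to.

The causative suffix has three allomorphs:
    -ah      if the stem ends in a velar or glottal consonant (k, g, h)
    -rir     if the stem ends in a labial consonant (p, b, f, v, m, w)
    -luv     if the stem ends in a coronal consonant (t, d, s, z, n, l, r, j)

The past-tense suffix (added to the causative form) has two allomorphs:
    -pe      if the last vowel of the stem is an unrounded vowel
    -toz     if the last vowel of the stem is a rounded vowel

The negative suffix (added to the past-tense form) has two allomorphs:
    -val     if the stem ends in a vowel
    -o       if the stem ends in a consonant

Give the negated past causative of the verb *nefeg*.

nefegahpeval

*nefeg*: final consonant = /g/, velar/glottal → -ah → *nefegah*.
Since the last vowel of the causative form *nefegah* is /a/ (an unrounded vowel), it takes -pe, giving *nefegahpe*.
Since the final sound of the past-tense form *nefegahpe* is /e/ (a vowel), it takes -val, giving *nefegahpeval*.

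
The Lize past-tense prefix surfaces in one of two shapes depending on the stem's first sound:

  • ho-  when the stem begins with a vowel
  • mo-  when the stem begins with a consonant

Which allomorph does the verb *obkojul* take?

The first sound of *obkojul* is /o/, which is a vowel, so the prefix is ho-.

ho-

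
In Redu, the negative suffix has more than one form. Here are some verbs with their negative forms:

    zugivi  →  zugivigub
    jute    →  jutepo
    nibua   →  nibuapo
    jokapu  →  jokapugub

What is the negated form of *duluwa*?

The suffix is conditioned by the last vowel: -gub when the last vowel of the stem is a high vowel (*zugivi*, *jokapu*); -po when the last vowel of the stem is a non-high vowel (*jute*, *nibua*).
*duluwa* — last vowel /a/ (a non-high vowel) → -po → *duluwapo*.

duluwapo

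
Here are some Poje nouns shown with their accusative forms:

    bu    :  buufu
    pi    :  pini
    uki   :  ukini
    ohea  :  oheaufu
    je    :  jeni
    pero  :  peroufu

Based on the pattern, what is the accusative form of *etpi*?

The suffix is conditioned by the last vowel: -ni when the last vowel of the stem is a front vowel (*pi*, *uki*, *je*); -ufu when the last vowel of the stem is a back vowel (*bu*, *ohea*, *pero*).
Since the last vowel of *etpi* is /i/ (a front vowel), it takes -ni, giving *etpini*.

etpini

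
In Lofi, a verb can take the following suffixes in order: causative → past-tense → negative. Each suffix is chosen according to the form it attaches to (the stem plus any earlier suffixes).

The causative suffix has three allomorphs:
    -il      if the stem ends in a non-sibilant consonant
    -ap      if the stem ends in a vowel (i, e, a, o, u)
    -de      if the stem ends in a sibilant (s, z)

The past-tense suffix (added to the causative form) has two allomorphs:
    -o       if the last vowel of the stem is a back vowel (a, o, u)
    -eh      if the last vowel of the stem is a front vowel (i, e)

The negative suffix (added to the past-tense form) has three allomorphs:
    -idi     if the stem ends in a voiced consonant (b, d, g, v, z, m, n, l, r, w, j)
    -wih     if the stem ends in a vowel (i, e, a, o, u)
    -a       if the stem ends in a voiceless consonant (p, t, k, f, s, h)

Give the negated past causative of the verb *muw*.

muwileha

The final sound of *muw* is /w/, which is a non-sibilant consonant, so the causative suffix is -il, giving *muwil*.
Since the last vowel of the causative form *muwil* is /i/ (a front vowel), it takes -eh, giving *muwileh*.
Since the final sound of the past-tense form *muwileh* is /h/ (a voiceless consonant), it takes -a, giving *muwileha*.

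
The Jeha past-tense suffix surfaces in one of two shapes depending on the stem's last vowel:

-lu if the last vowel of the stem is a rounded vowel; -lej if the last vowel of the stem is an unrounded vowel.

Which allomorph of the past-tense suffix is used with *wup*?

*wup* — last vowel /u/ (a rounded vowel) → -lu.

-lu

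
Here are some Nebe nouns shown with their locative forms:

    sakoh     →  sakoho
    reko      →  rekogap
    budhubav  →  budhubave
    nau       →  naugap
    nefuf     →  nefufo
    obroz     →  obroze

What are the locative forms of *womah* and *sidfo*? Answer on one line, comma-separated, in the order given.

Looking at the final sound of each stem: -o when the stem ends in a voiceless consonant (*sakoh*, *nefuf*); -e when the stem ends in a voiced consonant (*budhubav*, *obroz*); -gap when the stem ends in a vowel (*reko*, *nau*).
Since the final sound of *womah* is /h/ (a voiceless consonant), it takes -o, giving *womaho*.
The final sound of *sidfo* is /o/, which is a vowel, so the suffix is -gap, giving *sidfogap*.

womaho, sidfogap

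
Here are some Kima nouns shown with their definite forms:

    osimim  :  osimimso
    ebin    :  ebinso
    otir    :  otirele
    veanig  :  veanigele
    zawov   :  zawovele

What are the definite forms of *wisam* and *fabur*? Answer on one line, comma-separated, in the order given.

Looking at the final consonant of each stem: -so when the stem ends in a nasal (*osimim*, *ebin*); -ele when the stem ends in a non-nasal consonant (*otir*, *veanig*, *zawov*).
*wisam*: final consonant = /m/, a nasal → -so → *wisamso*.
*fabur* — final consonant /r/ (non-nasal) → -ele → *faburele*.

wisamso, faburele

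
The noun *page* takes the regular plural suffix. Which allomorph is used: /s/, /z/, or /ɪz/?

The stem *page* ends in a sibilant (/s, z, ʃ, ʒ, tʃ, dʒ/).
The plural suffix surfaces as /ɪz/ after sibilants, /s/ after other voiceless consonants, and /z/ after other voiced sounds.
So the plural -s on *page* is pronounced /ɪz/.

/ɪz/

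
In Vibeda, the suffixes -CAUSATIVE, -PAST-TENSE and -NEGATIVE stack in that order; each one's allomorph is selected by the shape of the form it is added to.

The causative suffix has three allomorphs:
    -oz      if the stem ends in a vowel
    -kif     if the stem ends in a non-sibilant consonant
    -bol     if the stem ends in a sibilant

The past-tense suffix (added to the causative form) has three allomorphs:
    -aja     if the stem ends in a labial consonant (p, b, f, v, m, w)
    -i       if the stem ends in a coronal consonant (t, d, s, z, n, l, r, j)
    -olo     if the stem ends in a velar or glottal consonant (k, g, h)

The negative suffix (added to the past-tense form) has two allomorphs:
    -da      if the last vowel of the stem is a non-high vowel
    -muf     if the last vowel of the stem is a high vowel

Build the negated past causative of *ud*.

udkifajada

Since the final sound of *ud* is /d/ (a non-sibilant consonant), it takes -kif, giving *udkif*.
The causative form *udkif* — final consonant /f/ (labial) → -aja → *udkifaja*.
Since the last vowel of the past-tense form *udkifaja* is /a/ (a non-high vowel), it takes -da, giving *udkifajada*.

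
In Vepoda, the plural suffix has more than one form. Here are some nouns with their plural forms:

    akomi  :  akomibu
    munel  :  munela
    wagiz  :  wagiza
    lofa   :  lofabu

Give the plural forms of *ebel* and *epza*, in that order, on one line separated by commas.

Looking at the final sound of each stem: -a when the stem ends in a consonant (*munel*, *wagiz*); -bu when the stem ends in a vowel (*akomi*, *lofa*).
The final sound of *ebel* is /l/, which is a consonant, so the suffix is -a, giving *ebela*.
*epza* — final sound /a/ (a vowel) → -bu → *epzabu*.

ebela, epzabu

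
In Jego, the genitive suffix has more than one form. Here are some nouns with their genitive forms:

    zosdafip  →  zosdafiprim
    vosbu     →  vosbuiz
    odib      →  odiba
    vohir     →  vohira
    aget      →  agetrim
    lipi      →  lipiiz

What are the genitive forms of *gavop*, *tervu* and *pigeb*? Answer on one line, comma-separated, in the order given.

gavoprim, tervuiz, pigeba

The alternation tracks the final sound of the stem — -rim when the stem ends in a voiceless consonant (*zosdafip*, *aget*); -a when the stem ends in a voiced consonant (*odib*, *vohir*); -iz when the stem ends in a vowel (*vosbu*, *lipi*).
*gavop* — final sound /p/ (a voiceless consonant) → -rim → *gavoprim*.
*tervu*: final sound = /u/, a vowel → -iz → *tervuiz*.
*pigeb* — final sound /b/ (a voiced consonant) → -a → *pigeba*.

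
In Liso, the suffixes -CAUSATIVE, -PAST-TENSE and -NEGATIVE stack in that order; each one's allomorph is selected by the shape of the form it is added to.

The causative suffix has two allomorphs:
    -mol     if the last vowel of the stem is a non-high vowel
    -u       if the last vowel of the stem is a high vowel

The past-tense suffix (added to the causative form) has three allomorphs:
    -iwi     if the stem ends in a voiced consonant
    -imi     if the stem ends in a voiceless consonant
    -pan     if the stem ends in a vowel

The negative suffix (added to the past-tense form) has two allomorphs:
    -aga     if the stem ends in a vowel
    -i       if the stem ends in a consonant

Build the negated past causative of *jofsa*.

jofsamoliwiaga

*jofsa*: last vowel = /a/, a non-high vowel → -mol → *jofsamol*.
The causative form *jofsamol*: final sound = /l/, a voiced consonant → -iwi → *jofsamoliwi*.
The past-tense form *jofsamoliwi* — final sound /i/ (a vowel) → -aga → *jofsamoliwiaga*.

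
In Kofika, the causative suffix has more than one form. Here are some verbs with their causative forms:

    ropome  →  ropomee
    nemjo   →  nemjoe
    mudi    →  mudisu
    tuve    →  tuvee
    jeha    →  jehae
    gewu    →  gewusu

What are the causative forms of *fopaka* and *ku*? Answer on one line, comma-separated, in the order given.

The pattern is height harmony: -su when the last vowel of the stem is a high vowel (*mudi*, *gewu*); -e when the last vowel of the stem is a non-high vowel (*ropome*, *nemjo*, *tuve*, *jeha*).
*fopaka*: last vowel = /a/, a non-high vowel → -e → *fopakae*.
*ku* — last vowel /u/ (a high vowel) → -su → *kusu*.

fopakae, kusu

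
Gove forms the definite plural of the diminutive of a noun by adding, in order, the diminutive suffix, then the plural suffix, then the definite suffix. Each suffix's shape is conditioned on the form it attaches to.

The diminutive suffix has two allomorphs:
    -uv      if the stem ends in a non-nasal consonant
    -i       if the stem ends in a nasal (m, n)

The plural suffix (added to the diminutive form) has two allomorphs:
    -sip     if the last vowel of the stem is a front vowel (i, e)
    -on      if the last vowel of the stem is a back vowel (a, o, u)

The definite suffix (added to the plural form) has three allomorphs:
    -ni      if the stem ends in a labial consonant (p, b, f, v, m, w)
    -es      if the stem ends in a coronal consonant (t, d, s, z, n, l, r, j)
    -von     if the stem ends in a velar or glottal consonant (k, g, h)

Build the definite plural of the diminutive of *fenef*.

*fenef*: final consonant = /f/, non-nasal → -uv → *fenefuv*.
The last vowel of the diminutive form *fenefuv* is /u/, which is a back vowel, so the plural suffix is -on, giving *fenefuvon*.
The final consonant of the plural form *fenefuvon* is /n/, which is coronal, so the definite suffix is -es, giving *fenefuvones*.

fenefuvones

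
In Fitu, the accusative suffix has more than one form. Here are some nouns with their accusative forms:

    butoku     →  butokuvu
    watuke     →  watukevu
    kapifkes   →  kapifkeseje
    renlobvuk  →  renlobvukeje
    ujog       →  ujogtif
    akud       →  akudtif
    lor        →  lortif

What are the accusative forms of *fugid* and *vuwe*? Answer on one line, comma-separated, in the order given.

fugidtif, vuwevu

The pattern is voicing of the final sound: -eje when the stem ends in a voiceless consonant (*kapifkes*, *renlobvuk*); -tif when the stem ends in a voiced consonant (*ujog*, *akud*, *lor*); -vu when the stem ends in a vowel (*butoku*, *watuke*).
*fugid*: final sound = /d/, a voiced consonant → -tif → *fugidtif*.
The final sound of *vuwe* is /e/, which is a vowel, so the suffix is -vu, giving *vuwevu*.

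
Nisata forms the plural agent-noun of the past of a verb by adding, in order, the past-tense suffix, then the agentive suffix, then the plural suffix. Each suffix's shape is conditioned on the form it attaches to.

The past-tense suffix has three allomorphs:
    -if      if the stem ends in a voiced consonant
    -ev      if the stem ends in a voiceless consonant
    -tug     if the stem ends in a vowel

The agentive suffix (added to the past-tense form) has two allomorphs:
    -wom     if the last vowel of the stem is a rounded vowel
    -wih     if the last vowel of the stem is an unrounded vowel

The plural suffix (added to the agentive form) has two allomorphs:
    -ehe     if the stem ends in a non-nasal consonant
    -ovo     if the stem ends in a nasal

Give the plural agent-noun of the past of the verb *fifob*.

The final sound of *fifob* is /b/, which is a voiced consonant, so the past-tense suffix is -if, giving *fifobif*.
The past-tense form *fifobif*: last vowel = /i/, an unrounded vowel → -wih → *fifobifwih*.
The final consonant of the agentive form *fifobifwih* is /h/, which is non-nasal, so the plural suffix is -ehe, giving *fifobifwihehe*.

fifobifwihehe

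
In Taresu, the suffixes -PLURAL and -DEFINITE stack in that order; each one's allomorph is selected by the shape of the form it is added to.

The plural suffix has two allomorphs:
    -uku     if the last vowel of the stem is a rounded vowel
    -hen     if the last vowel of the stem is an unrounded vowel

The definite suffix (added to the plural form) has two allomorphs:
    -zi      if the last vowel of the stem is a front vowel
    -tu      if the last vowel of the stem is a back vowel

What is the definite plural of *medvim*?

medvimhenzi

Since the last vowel of *medvim* is /i/ (an unrounded vowel), it takes -hen, giving *medvimhen*.
The plural form *medvimhen* — last vowel /e/ (a front vowel) → -zi → *medvimhenzi*.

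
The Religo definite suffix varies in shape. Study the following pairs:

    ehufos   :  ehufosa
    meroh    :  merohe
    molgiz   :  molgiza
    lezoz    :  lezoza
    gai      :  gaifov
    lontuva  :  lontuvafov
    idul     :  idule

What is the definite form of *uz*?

uza

Looking at the final sound of each stem: -a when the stem ends in a sibilant (*ehufos*, *molgiz*, *lezoz*); -e when the stem ends in a non-sibilant consonant (*meroh*, *idul*); -fov when the stem ends in a vowel (*gai*, *lontuva*).
Since the final sound of *uz* is /z/ (a sibilant), it takes -a, giving *uza*.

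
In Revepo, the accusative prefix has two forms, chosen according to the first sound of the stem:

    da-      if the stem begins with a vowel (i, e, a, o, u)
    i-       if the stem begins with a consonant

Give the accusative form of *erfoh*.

*erfoh* — first sound /e/ (a vowel) → da- → *daerfoh*.

daerfoh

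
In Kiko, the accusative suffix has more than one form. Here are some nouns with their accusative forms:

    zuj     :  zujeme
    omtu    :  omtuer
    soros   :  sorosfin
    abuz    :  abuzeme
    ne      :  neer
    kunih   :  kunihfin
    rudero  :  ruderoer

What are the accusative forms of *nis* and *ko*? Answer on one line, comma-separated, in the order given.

Looking at the final sound of each stem: -fin when the stem ends in a voiceless consonant (*soros*, *kunih*); -eme when the stem ends in a voiced consonant (*zuj*, *abuz*); -er when the stem ends in a vowel (*omtu*, *ne*, *rudero*).
Since the final sound of *nis* is /s/ (a voiceless consonant), it takes -fin, giving *nisfin*.
*ko*: final sound = /o/, a vowel → -er → *koer*.

nisfin, koer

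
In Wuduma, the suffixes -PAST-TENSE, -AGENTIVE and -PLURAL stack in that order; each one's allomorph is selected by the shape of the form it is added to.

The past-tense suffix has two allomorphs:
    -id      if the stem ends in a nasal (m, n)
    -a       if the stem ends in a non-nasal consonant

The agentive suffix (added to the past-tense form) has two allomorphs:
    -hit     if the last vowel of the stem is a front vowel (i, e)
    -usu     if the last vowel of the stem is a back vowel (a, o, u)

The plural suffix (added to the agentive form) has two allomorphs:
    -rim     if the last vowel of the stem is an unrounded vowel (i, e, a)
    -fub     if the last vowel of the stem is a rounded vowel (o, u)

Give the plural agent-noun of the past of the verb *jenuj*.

Since the final consonant of *jenuj* is /j/ (non-nasal), it takes -a, giving *jenuja*.
The past-tense form *jenuja*: last vowel = /a/, a back vowel → -usu → *jenujausu*.
The last vowel of the agentive form *jenujausu* is /u/, which is a rounded vowel, so the plural suffix is -fub, giving *jenujausufub*.

jenujausufub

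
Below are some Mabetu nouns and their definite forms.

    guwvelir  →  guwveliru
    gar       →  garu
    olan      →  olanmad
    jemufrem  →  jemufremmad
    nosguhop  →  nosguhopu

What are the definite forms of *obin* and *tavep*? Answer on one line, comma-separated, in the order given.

The pattern is nasality of the final consonant: -mad when the stem ends in a nasal (*olan*, *jemufrem*); -u when the stem ends in a non-nasal consonant (*guwvelir*, *gar*, *nosguhop*).
The final consonant of *obin* is /n/, which is a nasal, so the suffix is -mad, giving *obinmad*.
*tavep*: final consonant = /p/, non-nasal → -u → *tavepu*.

obinmad, tavepu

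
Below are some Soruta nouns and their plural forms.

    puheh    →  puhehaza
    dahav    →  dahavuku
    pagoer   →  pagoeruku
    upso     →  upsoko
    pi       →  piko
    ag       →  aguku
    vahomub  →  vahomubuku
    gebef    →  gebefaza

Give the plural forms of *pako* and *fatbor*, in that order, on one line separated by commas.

pakoko, fatboruku

The suffix is conditioned by the final sound: -aza when the stem ends in a voiceless consonant (*puheh*, *gebef*); -uku when the stem ends in a voiced consonant (*dahav*, *pagoer*, *ag*, *vahomub*); -ko when the stem ends in a vowel (*upso*, *pi*).
*pako* — final sound /o/ (a vowel) → -ko → *pakoko*.
*fatbor*: final sound = /r/, a voiced consonant → -uku → *fatboruku*.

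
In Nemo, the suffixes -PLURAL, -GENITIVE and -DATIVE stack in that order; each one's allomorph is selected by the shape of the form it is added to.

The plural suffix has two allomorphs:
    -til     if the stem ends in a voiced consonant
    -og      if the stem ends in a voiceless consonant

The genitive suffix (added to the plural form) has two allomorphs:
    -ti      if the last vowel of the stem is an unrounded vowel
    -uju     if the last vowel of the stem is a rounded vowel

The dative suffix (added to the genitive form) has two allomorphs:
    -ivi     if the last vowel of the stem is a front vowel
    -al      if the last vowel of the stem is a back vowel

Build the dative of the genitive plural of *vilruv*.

vilruvtiltiivi

The final consonant of *vilruv* is /v/, which is voiced, so the plural suffix is -til, giving *vilruvtil*.
The plural form *vilruvtil*: last vowel = /i/, an unrounded vowel → -ti → *vilruvtilti*.
Since the last vowel of the genitive form *vilruvtilti* is /i/ (a front vowel), it takes -ivi, giving *vilruvtiltiivi*.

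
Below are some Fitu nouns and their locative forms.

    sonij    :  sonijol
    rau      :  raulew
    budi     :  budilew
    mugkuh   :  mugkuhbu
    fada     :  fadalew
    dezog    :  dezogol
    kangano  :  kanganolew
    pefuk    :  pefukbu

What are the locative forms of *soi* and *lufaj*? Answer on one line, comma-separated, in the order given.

The alternation tracks the final sound of the stem — -bu when the stem ends in a voiceless consonant (*mugkuh*, *pefuk*); -ol when the stem ends in a voiced consonant (*sonij*, *dezog*); -lew when the stem ends in a vowel (*rau*, *budi*, *fada*, *kangano*).
The final sound of *soi* is /i/, which is a vowel, so the suffix is -lew, giving *soilew*.
*lufaj*: final sound = /j/, a voiced consonant → -ol → *lufajol*.

soilew, lufajol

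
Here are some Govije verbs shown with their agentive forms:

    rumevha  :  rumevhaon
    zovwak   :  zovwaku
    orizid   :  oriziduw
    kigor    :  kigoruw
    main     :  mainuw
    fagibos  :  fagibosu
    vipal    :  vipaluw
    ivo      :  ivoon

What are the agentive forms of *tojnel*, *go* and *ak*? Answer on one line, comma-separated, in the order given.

The suffix is conditioned by the final sound: -u when the stem ends in a voiceless consonant (*zovwak*, *fagibos*); -uw when the stem ends in a voiced consonant (*orizid*, *kigor*, *main*, *vipal*); -on when the stem ends in a vowel (*rumevha*, *ivo*).
*tojnel*: final sound = /l/, a voiced consonant → -uw → *tojneluw*.
*go* — final sound /o/ (a vowel) → -on → *goon*.
Since the final sound of *ak* is /k/ (a voiceless consonant), it takes -u, giving *aku*.

tojneluw, goon, aku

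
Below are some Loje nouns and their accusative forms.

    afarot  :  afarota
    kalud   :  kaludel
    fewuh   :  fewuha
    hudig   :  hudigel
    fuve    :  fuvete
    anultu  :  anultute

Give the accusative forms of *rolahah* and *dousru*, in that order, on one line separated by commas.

The alternation tracks the final sound of the stem — -a when the stem ends in a voiceless consonant (*afarot*, *fewuh*); -el when the stem ends in a voiced consonant (*kalud*, *hudig*); -te when the stem ends in a vowel (*fuve*, *anultu*).
*rolahah*: final sound = /h/, a voiceless consonant → -a → *rolahaha*.
*dousru* — final sound /u/ (a vowel) → -te → *dousrute*.

rolahaha, dousrute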